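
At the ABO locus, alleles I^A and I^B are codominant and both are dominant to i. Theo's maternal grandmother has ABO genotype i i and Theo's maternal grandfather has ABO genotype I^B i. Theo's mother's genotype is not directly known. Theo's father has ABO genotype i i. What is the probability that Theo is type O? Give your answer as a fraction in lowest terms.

Theo's mother's ABO genotype from i i × I^B i: 1/2 I^B i, 1/2 i i.
Crossing each possibility with the father i i and summing P(type O): 1/2·1/2 + 1/2·1 = 3/4.

3/4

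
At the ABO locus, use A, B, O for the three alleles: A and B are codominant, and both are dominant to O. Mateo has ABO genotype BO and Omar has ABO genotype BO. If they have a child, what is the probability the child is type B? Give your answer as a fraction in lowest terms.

3/4

ABO cross BO × BO → offspring phenotypes: 1/4 O, 3/4 B.
So P(type B) = 3/4.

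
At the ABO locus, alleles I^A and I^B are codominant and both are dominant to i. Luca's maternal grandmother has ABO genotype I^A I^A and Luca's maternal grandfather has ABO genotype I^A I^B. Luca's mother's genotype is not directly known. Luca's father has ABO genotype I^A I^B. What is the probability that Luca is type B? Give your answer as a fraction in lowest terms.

Luca's mother's ABO genotype from I^A I^A × I^A I^B: 1/2 I^A I^A, 1/2 I^A I^B.
Crossing each possibility with the father I^A I^B and summing P(type B): 1/2·0 + 1/2·1/4 = 1/8.

1/8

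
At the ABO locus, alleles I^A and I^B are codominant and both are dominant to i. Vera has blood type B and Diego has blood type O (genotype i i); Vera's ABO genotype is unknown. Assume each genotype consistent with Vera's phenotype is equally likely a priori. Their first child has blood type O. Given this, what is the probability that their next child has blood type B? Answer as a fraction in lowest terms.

1/2

Possible genotypes: Vera ∈ {I^B I^B, I^B i}; Diego ∈ {i i}.
Weight each parental genotype pair by prior × P(type-O child):
  I^B i × i i: posterior weight 1; P(next child type B) = 1/2.
Weighted sum = 1/2.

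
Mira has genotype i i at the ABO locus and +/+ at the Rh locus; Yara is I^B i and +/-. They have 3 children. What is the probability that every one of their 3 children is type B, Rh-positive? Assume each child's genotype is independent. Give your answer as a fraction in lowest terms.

1/8

ABO cross i i × I^B i → 1/2 O, 1/2 B.
Rh cross +/+ × +/- → 1 Rh+; so P(type B, Rh-positive) = 1/2 × 1 = 1/2 per child.
All 3 independent: (1/2)^3 = 1/8.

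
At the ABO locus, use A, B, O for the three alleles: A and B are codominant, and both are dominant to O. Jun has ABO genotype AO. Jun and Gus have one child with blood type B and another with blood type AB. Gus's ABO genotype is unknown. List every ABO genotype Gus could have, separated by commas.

AB, BB, BO

For each candidate genotype of Gus, check whether crossing it with AO can produce every observed child phenotype.
  AA → possible child types {A} ✗
  AB → possible child types {A, B, AB} ✓
  AO → possible child types {O, A} ✗
  BB → possible child types {B, AB} ✓
  BO → possible child types {O, A, B, AB} ✓
  OO → possible child types {O, A} ✗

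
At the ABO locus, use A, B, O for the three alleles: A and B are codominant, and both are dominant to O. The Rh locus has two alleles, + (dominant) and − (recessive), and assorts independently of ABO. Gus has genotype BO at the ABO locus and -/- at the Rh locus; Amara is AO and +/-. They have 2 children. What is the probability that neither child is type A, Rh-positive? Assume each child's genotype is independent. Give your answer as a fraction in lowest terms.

ABO cross BO × AO → 1/4 O, 1/4 A, 1/4 B, 1/4 AB.
Rh cross -/- × +/- → 1/2 Rh+, 1/2 Rh-; so P(type A, Rh-positive) = 1/4 × 1/2 = 1/8 per child.
P(not type A, Rh-positive) = 7/8 for one child; (7/8)^2 = 49/64.

49/64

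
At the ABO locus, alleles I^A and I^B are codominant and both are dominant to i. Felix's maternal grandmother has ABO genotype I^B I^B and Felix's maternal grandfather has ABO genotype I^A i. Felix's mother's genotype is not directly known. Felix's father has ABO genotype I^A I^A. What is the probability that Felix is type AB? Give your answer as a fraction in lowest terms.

Felix's mother's ABO genotype from I^B I^B × I^A i: 1/2 I^A I^B, 1/2 I^B i.
Crossing each possibility with the father I^A I^A and summing P(type AB): 1/2·1/2 + 1/2·1/2 = 1/2.

1/2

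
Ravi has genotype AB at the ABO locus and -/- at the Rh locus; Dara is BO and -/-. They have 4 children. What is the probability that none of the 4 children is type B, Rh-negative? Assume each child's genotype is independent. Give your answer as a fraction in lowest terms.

1/16

ABO cross AB × BO → 1/4 A, 1/2 B, 1/4 AB.
Rh cross -/- × -/- → 1 Rh-; so P(type B, Rh-negative) = 1/2 × 1 = 1/2 per child.
P(not type B, Rh-negative) = 1/2 for one child; (1/2)^4 = 1/16.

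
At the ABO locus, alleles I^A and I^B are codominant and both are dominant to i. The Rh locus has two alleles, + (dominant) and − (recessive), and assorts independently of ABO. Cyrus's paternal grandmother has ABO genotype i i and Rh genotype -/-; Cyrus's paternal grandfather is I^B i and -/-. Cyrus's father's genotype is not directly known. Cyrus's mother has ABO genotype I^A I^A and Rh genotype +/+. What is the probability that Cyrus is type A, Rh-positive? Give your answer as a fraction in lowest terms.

Cyrus's father's ABO genotype from i i × I^B i: 1/2 I^B i, 1/2 i i.
Crossing each possibility with the mother I^A I^A and summing P(type A): 1/2·1/2 + 1/2·1 = 3/4.
Similarly for Rh via the father's Rh distribution: P(Rh+) = 1.
Independent loci: 3/4 × 1 = 3/4.

3/4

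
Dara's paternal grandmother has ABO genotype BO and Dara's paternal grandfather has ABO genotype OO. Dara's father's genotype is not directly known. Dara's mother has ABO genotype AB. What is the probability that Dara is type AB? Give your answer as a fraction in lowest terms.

1/8

Dara's father's ABO genotype from BO × OO: 1/2 BO, 1/2 OO.
Crossing each possibility with the mother AB and summing P(type AB): 1/2·1/4 + 1/2·0 = 1/8.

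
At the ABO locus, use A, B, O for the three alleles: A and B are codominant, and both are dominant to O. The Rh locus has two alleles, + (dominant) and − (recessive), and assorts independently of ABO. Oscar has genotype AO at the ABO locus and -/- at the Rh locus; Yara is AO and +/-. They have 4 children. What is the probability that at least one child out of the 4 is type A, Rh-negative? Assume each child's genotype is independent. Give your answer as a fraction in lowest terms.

3471/4096

ABO cross AO × AO → 1/4 O, 3/4 A.
Rh cross -/- × +/- → 1/2 Rh+, 1/2 Rh-; so P(type A, Rh-negative) = 3/4 × 1/2 = 3/8 per child.
P(none) = (5/8)^4 = 625/4096; P(at least one) = 1 − 625/4096 = 3471/4096.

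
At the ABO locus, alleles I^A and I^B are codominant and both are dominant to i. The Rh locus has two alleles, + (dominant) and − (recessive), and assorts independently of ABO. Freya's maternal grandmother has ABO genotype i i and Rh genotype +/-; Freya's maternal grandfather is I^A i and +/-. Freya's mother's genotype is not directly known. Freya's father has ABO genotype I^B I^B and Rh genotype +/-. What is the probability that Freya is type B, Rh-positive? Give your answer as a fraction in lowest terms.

Freya's mother's ABO genotype from i i × I^A i: 1/2 I^A i, 1/2 i i.
Crossing each possibility with the father I^B I^B and summing P(type B): 1/2·1/2 + 1/2·1 = 3/4.
Similarly for Rh via the mother's Rh distribution: P(Rh+) = 3/4.
Independent loci: 3/4 × 3/4 = 9/16.

9/16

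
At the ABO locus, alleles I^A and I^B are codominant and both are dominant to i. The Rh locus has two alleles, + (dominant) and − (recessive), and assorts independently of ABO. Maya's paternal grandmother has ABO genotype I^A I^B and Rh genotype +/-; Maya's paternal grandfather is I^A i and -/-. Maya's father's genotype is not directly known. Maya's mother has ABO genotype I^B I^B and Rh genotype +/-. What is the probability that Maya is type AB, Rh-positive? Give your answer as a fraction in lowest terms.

Maya's father's ABO genotype from I^A I^B × I^A i: 1/4 I^A I^A, 1/4 I^A I^B, 1/4 I^A i, 1/4 I^B i.
Crossing each possibility with the mother I^B I^B and summing P(type AB): 1/4·1 + 1/4·1/2 + 1/4·1/2 + 1/4·0 = 1/2.
Similarly for Rh via the father's Rh distribution: P(Rh+) = 5/8.
Independent loci: 1/2 × 5/8 = 5/16.

5/16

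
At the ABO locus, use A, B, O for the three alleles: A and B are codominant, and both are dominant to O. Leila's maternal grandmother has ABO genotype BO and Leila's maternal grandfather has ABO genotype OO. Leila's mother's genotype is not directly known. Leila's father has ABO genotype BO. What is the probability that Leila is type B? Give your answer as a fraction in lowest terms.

5/8

Leila's mother's ABO genotype from BO × OO: 1/2 BO, 1/2 OO.
Crossing each possibility with the father BO and summing P(type B): 1/2·3/4 + 1/2·1/2 = 5/8.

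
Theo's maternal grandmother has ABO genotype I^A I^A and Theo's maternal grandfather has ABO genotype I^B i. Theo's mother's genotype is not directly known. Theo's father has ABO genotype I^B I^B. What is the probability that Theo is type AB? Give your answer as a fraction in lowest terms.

Theo's mother's ABO genotype from I^A I^A × I^B i: 1/2 I^A I^B, 1/2 I^A i.
Crossing each possibility with the father I^B I^B and summing P(type AB): 1/2·1/2 + 1/2·1/2 = 1/2.

1/2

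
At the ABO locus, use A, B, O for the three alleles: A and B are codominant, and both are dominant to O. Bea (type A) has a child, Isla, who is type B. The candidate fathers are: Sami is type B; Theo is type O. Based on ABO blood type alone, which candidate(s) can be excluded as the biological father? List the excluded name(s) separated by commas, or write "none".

Theo

A candidate is excluded only if no genotype consistent with his phenotype could produce a type B child with a type A mother.
Theo (type O): no genotype consistent with that phenotype can produce a type-B child with a type-A mother.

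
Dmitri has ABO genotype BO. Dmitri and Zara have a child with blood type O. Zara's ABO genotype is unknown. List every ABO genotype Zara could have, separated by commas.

AO, BO, OO

For each candidate genotype of Zara, check whether crossing it with BO can produce every observed child phenotype.
  AA → possible child types {A, AB} ✗
  AB → possible child types {A, B, AB} ✗
  AO → possible child types {O, A, B, AB} ✓
  BB → possible child types {B} ✗
  BO → possible child types {O, B} ✓
  OO → possible child types {O, B} ✓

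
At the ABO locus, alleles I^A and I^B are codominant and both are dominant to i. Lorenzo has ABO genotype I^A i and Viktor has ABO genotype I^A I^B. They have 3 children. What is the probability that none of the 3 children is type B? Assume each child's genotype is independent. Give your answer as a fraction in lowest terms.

ABO cross I^A i × I^A I^B → 1/2 A, 1/4 B, 1/4 AB.
So P(type B) = 1/4 per child.
P(not type B) = 3/4 for one child; (3/4)^3 = 27/64.

27/64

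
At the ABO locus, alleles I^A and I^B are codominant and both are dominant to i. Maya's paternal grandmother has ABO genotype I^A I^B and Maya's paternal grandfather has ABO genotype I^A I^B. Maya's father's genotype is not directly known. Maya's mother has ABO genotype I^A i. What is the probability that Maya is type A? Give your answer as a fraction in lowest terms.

Maya's father's ABO genotype from I^A I^B × I^A I^B: 1/4 I^A I^A, 1/2 I^A I^B, 1/4 I^B I^B.
Crossing each possibility with the mother I^A i and summing P(type A): 1/4·1 + 1/2·1/2 + 1/4·0 = 1/2.

1/2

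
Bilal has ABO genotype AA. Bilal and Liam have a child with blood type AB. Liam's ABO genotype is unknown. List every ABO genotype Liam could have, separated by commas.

AB, BB, BO

For each candidate genotype of Liam, check whether crossing it with AA can produce every observed child phenotype.
  AA → possible child types {A} ✗
  AB → possible child types {A, AB} ✓
  AO → possible child types {A} ✗
  BB → possible child types {AB} ✓
  BO → possible child types {A, AB} ✓
  OO → possible child types {A} ✗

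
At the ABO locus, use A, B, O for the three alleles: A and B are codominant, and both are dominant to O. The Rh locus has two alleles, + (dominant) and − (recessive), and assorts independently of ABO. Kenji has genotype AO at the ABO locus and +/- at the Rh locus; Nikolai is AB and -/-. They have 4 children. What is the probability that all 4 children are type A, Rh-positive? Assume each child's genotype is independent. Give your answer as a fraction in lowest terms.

1/256

ABO cross AO × AB → 1/2 A, 1/4 B, 1/4 AB.
Rh cross +/- × -/- → 1/2 Rh+, 1/2 Rh-; so P(type A, Rh-positive) = 1/2 × 1/2 = 1/4 per child.
All 4 independent: (1/4)^4 = 1/256.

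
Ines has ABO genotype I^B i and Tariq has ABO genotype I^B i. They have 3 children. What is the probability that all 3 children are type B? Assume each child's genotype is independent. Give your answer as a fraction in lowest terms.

ABO cross I^B i × I^B i → 1/4 O, 3/4 B.
So P(type B) = 3/4 per child.
All 3 independent: (3/4)^3 = 27/64.

27/64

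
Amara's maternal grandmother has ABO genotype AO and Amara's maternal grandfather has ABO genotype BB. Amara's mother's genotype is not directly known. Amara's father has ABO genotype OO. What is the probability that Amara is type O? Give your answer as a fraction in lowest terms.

1/4

Amara's mother's ABO genotype from AO × BB: 1/2 AB, 1/2 BO.
Crossing each possibility with the father OO and summing P(type O): 1/2·0 + 1/2·1/2 = 1/4.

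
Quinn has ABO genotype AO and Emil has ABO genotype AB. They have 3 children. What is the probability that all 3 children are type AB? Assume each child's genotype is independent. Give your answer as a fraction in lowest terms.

1/64

ABO cross AO × AB → 1/2 A, 1/4 B, 1/4 AB.
So P(type AB) = 1/4 per child.
All 3 independent: (1/4)^3 = 1/64.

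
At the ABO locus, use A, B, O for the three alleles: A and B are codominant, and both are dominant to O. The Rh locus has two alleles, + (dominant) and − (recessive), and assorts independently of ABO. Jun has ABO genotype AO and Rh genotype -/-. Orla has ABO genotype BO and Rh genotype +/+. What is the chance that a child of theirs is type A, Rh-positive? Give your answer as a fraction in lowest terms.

ABO cross AO × BO → offspring phenotypes: 1/4 O, 1/4 A, 1/4 B, 1/4 AB.
Rh cross -/- × +/+ → 1 Rh+.
Independent loci: P(type A, Rh-positive) = 1/4 × 1 = 1/4.

1/4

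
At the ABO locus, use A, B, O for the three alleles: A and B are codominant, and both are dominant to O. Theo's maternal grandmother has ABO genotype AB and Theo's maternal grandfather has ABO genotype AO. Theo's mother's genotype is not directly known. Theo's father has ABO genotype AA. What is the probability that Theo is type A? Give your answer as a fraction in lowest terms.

Theo's mother's ABO genotype from AB × AO: 1/4 AA, 1/4 AB, 1/4 AO, 1/4 BO.
Crossing each possibility with the father AA and summing P(type A): 1/4·1 + 1/4·1/2 + 1/4·1 + 1/4·1/2 = 3/4.

3/4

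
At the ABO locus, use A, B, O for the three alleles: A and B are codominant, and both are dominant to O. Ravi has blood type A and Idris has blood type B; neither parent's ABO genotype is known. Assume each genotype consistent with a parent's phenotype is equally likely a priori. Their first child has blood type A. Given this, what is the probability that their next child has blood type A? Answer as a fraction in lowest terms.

5/12

Possible genotypes: Ravi ∈ {AA, AO}; Idris ∈ {BB, BO}.
Weight each parental genotype pair by prior × P(type-A child):
  AA × BO: posterior weight 2/3; P(next child type A) = 1/2.
  AO × BO: posterior weight 1/3; P(next child type A) = 1/4.
Weighted sum = 5/12.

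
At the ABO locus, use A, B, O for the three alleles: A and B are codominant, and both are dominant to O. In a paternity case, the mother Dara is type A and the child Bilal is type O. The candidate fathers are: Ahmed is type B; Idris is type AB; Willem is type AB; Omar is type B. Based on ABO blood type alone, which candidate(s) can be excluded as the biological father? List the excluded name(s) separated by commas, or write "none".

Idris, Willem

A candidate is excluded only if no genotype consistent with his phenotype could produce a type O child with a type A mother.
Idris (type AB): no genotype consistent with that phenotype can produce a type-O child with a type-A mother.
Willem (type AB): no genotype consistent with that phenotype can produce a type-O child with a type-A mother.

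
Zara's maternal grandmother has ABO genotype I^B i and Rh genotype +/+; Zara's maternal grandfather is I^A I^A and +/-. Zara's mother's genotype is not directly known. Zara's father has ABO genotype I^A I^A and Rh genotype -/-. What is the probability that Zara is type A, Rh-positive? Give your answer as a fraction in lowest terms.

Zara's mother's ABO genotype from I^B i × I^A I^A: 1/2 I^A I^B, 1/2 I^A i.
Crossing each possibility with the father I^A I^A and summing P(type A): 1/2·1/2 + 1/2·1 = 3/4.
Similarly for Rh via the mother's Rh distribution: P(Rh+) = 3/4.
Independent loci: 3/4 × 3/4 = 9/16.

9/16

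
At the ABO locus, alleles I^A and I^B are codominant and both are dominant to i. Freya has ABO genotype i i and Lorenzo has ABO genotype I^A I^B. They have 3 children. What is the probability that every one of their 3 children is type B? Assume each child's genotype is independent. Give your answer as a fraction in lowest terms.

1/8

ABO cross i i × I^A I^B → 1/2 A, 1/2 B.
So P(type B) = 1/2 per child.
All 3 independent: (1/2)^3 = 1/8.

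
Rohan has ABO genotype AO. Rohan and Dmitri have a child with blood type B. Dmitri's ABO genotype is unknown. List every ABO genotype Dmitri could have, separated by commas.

AB, BB, BO

For each candidate genotype of Dmitri, check whether crossing it with AO can produce every observed child phenotype.
  AA → possible child types {A} ✗
  AB → possible child types {A, B, AB} ✓
  AO → possible child types {O, A} ✗
  BB → possible child types {B, AB} ✓
  BO → possible child types {O, A, B, AB} ✓
  OO → possible child types {O, A} ✗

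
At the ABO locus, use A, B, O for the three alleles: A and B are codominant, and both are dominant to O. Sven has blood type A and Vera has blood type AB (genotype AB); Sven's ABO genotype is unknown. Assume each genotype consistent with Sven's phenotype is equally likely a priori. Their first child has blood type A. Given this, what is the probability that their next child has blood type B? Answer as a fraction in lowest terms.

1/8

Possible genotypes: Sven ∈ {AA, AO}; Vera ∈ {AB}.
Weight each parental genotype pair by prior × P(type-A child):
  AA × AB: posterior weight 1/2; P(next child type B) = 0.
  AO × AB: posterior weight 1/2; P(next child type B) = 1/4.
Weighted sum = 1/8.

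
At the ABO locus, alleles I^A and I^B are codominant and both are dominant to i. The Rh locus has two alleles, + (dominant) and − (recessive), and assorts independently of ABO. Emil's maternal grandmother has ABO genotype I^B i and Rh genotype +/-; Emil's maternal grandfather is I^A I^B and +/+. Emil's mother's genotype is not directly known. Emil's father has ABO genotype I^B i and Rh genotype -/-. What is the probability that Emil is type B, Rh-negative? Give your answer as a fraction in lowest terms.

Emil's mother's ABO genotype from I^B i × I^A I^B: 1/4 I^A I^B, 1/4 I^A i, 1/4 I^B I^B, 1/4 I^B i.
Crossing each possibility with the father I^B i and summing P(type B): 1/4·1/2 + 1/4·1/4 + 1/4·1 + 1/4·3/4 = 5/8.
Similarly for Rh via the mother's Rh distribution: P(Rh-) = 1/4.
Independent loci: 5/8 × 1/4 = 5/32.

5/32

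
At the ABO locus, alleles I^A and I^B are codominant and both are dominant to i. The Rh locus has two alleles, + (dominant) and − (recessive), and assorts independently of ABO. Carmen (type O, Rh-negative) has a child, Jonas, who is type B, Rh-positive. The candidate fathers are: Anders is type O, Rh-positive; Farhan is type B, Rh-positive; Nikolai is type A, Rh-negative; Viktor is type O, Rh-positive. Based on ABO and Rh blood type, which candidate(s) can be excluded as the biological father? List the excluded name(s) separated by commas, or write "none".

Anders, Nikolai, Viktor

A candidate is excluded only if no genotype consistent with his phenotype could produce a type B, Rh-positive child with a type O, Rh-negative mother.
Anders (type O, Rh+): no genotype consistent with that phenotype can produce a type-B Rh+ child with a type-O mother.
Nikolai (type A, Rh-): no genotype consistent with that phenotype can produce a type-B Rh+ child with a type-O mother.
Viktor (type O, Rh+): no genotype consistent with that phenotype can produce a type-B Rh+ child with a type-O mother.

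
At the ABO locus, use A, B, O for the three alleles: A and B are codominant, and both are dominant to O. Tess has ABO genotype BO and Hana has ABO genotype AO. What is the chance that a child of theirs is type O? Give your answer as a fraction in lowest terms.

ABO cross BO × AO → offspring phenotypes: 1/4 O, 1/4 A, 1/4 B, 1/4 AB.
So P(type O) = 1/4.

1/4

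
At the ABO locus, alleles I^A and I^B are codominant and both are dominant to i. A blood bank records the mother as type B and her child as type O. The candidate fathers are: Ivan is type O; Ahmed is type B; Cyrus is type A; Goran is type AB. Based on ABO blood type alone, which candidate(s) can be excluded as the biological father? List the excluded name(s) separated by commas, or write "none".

A candidate is excluded only if no genotype consistent with his phenotype could produce a type O child with a type B mother.
Goran (type AB): no genotype consistent with that phenotype can produce a type-O child with a type-B mother.

Goran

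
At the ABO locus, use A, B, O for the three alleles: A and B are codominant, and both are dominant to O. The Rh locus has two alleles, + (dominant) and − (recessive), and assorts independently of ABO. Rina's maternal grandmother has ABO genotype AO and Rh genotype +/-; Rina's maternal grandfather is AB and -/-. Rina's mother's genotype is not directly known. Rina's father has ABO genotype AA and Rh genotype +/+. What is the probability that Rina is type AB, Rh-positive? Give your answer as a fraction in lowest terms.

Rina's mother's ABO genotype from AO × AB: 1/4 AA, 1/4 AB, 1/4 AO, 1/4 BO.
Crossing each possibility with the father AA and summing P(type AB): 1/4·0 + 1/4·1/2 + 1/4·0 + 1/4·1/2 = 1/4.
Similarly for Rh via the mother's Rh distribution: P(Rh+) = 1.
Independent loci: 1/4 × 1 = 1/4.

1/4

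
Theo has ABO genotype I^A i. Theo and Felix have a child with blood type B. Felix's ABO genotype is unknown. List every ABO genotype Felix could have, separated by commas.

I^A I^B, I^B I^B, I^B i

For each candidate genotype of Felix, check whether crossing it with I^A i can produce every observed child phenotype.
  I^A I^A → possible child types {A} ✗
  I^A I^B → possible child types {A, B, AB} ✓
  I^A i → possible child types {O, A} ✗
  I^B I^B → possible child types {B, AB} ✓
  I^B i → possible child types {O, A, B, AB} ✓
  i i → possible child types {O, A} ✗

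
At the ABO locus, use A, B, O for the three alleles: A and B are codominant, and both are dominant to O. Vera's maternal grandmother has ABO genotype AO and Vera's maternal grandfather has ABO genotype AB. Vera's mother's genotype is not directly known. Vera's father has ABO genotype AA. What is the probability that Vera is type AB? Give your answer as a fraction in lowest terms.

Vera's mother's ABO genotype from AO × AB: 1/4 AA, 1/4 AB, 1/4 AO, 1/4 BO.
Crossing each possibility with the father AA and summing P(type AB): 1/4·0 + 1/4·1/2 + 1/4·0 + 1/4·1/2 = 1/4.

1/4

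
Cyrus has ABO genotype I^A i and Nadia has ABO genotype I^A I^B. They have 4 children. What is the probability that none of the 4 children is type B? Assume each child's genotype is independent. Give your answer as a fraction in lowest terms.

81/256

ABO cross I^A i × I^A I^B → 1/2 A, 1/4 B, 1/4 AB.
So P(type B) = 1/4 per child.
P(not type B) = 3/4 for one child; (3/4)^4 = 81/256.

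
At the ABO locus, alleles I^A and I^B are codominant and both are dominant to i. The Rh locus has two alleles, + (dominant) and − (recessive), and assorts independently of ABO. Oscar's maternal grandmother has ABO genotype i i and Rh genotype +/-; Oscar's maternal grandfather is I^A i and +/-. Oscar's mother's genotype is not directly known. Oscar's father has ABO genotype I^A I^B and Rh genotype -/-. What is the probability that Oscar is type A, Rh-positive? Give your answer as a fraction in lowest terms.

1/4

Oscar's mother's ABO genotype from i i × I^A i: 1/2 I^A i, 1/2 i i.
Crossing each possibility with the father I^A I^B and summing P(type A): 1/2·1/2 + 1/2·1/2 = 1/2.
Similarly for Rh via the mother's Rh distribution: P(Rh+) = 1/2.
Independent loci: 1/2 × 1/2 = 1/4.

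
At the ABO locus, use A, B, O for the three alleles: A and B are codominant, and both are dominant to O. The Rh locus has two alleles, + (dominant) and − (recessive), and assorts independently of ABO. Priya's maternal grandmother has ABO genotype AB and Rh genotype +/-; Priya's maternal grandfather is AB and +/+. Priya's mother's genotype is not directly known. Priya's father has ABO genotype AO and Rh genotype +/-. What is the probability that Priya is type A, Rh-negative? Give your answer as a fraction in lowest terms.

Priya's mother's ABO genotype from AB × AB: 1/4 AA, 1/2 AB, 1/4 BB.
Crossing each possibility with the father AO and summing P(type A): 1/4·1 + 1/2·1/2 + 1/4·0 = 1/2.
Similarly for Rh via the mother's Rh distribution: P(Rh-) = 1/8.
Independent loci: 1/2 × 1/8 = 1/16.

1/16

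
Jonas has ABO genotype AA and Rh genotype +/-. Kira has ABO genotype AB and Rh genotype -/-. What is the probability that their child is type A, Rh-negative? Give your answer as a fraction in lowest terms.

1/4

ABO cross AA × AB → offspring phenotypes: 1/2 A, 1/2 AB.
Rh cross +/- × -/- → 1/2 Rh+, 1/2 Rh-.
Independent loci: P(type A, Rh-negative) = 1/2 × 1/2 = 1/4.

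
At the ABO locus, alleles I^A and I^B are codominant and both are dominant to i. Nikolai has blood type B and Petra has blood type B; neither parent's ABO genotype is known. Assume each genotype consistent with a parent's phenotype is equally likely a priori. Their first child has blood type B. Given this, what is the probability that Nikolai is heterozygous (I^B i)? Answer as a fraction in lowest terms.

Possible genotypes: Nikolai ∈ {I^B I^B, I^B i}; Petra ∈ {I^B I^B, I^B i}.
Weight each parental genotype pair by prior × P(type-B child):
  I^B I^B × I^B I^B: posterior weight 4/15.
  I^B I^B × I^B i: posterior weight 4/15.
  I^B i × I^B I^B: posterior weight 4/15.
  I^B i × I^B i: posterior weight 1/5.
Sum the posterior weight over pairs where Nikolai is I^B i: 7/15.

7/15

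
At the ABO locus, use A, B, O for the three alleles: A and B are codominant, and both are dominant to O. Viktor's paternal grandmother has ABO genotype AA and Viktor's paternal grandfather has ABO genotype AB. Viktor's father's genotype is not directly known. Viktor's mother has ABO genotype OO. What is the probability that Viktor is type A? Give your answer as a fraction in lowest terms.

Viktor's father's ABO genotype from AA × AB: 1/2 AA, 1/2 AB.
Crossing each possibility with the mother OO and summing P(type A): 1/2·1 + 1/2·1/2 = 3/4.

3/4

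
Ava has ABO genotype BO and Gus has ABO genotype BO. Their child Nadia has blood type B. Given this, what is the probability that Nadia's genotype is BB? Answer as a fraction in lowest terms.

Cross BO × BO → 1/4 BB, 1/2 BO, 1/4 OO.
Type-B genotypes among offspring: BB (1/4), BO (1/2); total 3/4.
P(BB | type B) = (1/4) / (3/4) = 1/3.

1/3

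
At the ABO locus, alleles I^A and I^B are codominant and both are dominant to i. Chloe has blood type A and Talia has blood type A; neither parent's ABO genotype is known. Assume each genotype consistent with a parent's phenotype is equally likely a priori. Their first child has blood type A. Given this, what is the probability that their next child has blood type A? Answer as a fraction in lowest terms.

Possible genotypes: Chloe ∈ {I^A I^A, I^A i}; Talia ∈ {I^A I^A, I^A i}.
Weight each parental genotype pair by prior × P(type-A child):
  I^A I^A × I^A I^A: posterior weight 4/15; P(next child type A) = 1.
  I^A I^A × I^A i: posterior weight 4/15; P(next child type A) = 1.
  I^A i × I^A I^A: posterior weight 4/15; P(next child type A) = 1.
  I^A i × I^A i: posterior weight 1/5; P(next child type A) = 3/4.
Weighted sum = 19/20.

19/20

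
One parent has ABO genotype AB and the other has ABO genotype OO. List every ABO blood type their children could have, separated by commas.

Gametes from AB × OO give offspring ABO genotypes AO, BO, i.e. phenotypes A, B.

A, B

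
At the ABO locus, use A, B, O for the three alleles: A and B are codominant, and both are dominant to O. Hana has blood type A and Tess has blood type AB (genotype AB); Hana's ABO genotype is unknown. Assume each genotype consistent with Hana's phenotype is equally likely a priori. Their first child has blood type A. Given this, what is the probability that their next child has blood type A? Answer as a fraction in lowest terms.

Possible genotypes: Hana ∈ {AA, AO}; Tess ∈ {AB}.
Weight each parental genotype pair by prior × P(type-A child):
  AA × AB: posterior weight 1/2; P(next child type A) = 1/2.
  AO × AB: posterior weight 1/2; P(next child type A) = 1/2.
Weighted sum = 1/2.

1/2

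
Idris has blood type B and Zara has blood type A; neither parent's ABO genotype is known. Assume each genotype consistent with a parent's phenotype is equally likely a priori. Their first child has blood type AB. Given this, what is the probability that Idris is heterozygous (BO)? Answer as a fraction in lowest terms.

1/3

Possible genotypes: Idris ∈ {BB, BO}; Zara ∈ {AA, AO}.
Weight each parental genotype pair by prior × P(type-AB child):
  BB × AA: posterior weight 4/9.
  BB × AO: posterior weight 2/9.
  BO × AA: posterior weight 2/9.
  BO × AO: posterior weight 1/9.
Sum the posterior weight over pairs where Idris is BO: 1/3.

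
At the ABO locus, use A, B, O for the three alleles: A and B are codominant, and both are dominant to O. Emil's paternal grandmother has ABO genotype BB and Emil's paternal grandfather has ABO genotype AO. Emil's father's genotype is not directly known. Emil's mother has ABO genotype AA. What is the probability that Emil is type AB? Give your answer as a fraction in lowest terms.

1/2

Emil's father's ABO genotype from BB × AO: 1/2 AB, 1/2 BO.
Crossing each possibility with the mother AA and summing P(type AB): 1/2·1/2 + 1/2·1/2 = 1/2.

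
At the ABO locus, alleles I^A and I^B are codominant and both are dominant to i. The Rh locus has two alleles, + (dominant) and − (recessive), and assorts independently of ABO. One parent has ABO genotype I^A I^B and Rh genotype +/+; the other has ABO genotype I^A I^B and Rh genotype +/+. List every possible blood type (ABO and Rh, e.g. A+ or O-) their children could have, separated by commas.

A+, B+, AB+

Gametes from I^A I^B × I^A I^B give offspring ABO genotypes I^A I^A, I^A I^B, I^B I^B, i.e. phenotypes A, B, AB.
Rh cross +/+ × +/+ → phenotypes Rh+.
Combining independently: A+, B+, AB+.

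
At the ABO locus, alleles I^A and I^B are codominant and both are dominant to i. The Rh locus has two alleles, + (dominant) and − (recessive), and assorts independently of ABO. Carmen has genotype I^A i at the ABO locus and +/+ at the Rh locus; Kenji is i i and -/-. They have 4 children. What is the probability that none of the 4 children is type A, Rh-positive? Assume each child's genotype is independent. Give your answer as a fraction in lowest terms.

ABO cross I^A i × i i → 1/2 O, 1/2 A.
Rh cross +/+ × -/- → 1 Rh+; so P(type A, Rh-positive) = 1/2 × 1 = 1/2 per child.
P(not type A, Rh-positive) = 1/2 for one child; (1/2)^4 = 1/16.

1/16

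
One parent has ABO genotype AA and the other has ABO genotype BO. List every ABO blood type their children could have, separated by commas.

Gametes from AA × BO give offspring ABO genotypes AB, AO, i.e. phenotypes A, AB.

A, AB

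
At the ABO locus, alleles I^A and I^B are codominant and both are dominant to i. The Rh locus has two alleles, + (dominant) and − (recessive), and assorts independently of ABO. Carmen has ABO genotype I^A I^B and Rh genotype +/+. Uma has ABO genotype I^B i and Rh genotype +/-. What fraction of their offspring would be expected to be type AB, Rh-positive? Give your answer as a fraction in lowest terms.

1/4

ABO cross I^A I^B × I^B i → offspring phenotypes: 1/4 A, 1/2 B, 1/4 AB.
Rh cross +/+ × +/- → 1 Rh+.
Independent loci: P(type AB, Rh-positive) = 1/4 × 1 = 1/4.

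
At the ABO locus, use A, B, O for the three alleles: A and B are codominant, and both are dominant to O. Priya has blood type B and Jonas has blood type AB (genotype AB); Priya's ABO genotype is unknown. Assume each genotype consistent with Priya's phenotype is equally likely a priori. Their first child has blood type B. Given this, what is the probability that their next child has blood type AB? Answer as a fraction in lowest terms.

Possible genotypes: Priya ∈ {BB, BO}; Jonas ∈ {AB}.
Weight each parental genotype pair by prior × P(type-B child):
  BB × AB: posterior weight 1/2; P(next child type AB) = 1/2.
  BO × AB: posterior weight 1/2; P(next child type AB) = 1/4.
Weighted sum = 3/8.

3/8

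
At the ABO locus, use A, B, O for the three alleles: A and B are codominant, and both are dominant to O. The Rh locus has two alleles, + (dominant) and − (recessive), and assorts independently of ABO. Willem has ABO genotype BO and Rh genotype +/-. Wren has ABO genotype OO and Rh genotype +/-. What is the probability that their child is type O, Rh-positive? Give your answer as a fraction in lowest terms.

3/8

ABO cross BO × OO → offspring phenotypes: 1/2 O, 1/2 B.
Rh cross +/- × +/- → 3/4 Rh+, 1/4 Rh-.
Independent loci: P(type O, Rh-positive) = 1/2 × 3/4 = 3/8.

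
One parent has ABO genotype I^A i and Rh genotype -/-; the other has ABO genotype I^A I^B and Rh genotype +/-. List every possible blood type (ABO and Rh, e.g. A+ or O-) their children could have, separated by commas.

A+, A-, B+, B-, AB+, AB-

Gametes from I^A i × I^A I^B give offspring ABO genotypes I^A I^A, I^A I^B, I^A i, I^B i, i.e. phenotypes A, B, AB.
Rh cross -/- × +/- → phenotypes Rh+, Rh-.
Combining independently: A+, A-, B+, B-, AB+, AB-.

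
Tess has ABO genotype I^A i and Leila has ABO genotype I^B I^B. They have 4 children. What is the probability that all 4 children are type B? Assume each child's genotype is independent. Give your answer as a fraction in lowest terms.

1/16

ABO cross I^A i × I^B I^B → 1/2 B, 1/2 AB.
So P(type B) = 1/2 per child.
All 4 independent: (1/2)^4 = 1/16.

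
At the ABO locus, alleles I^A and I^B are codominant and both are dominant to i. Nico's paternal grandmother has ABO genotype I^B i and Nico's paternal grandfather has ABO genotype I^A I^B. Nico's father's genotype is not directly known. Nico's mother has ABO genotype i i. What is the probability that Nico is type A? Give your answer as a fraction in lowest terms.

Nico's father's ABO genotype from I^B i × I^A I^B: 1/4 I^A I^B, 1/4 I^A i, 1/4 I^B I^B, 1/4 I^B i.
Crossing each possibility with the mother i i and summing P(type A): 1/4·1/2 + 1/4·1/2 + 1/4·0 + 1/4·0 = 1/4.

1/4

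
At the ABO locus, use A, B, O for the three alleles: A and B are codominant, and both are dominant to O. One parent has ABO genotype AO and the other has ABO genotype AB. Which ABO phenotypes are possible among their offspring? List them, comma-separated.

Gametes from AO × AB give offspring ABO genotypes AA, AB, AO, BO, i.e. phenotypes A, B, AB.

A, B, AB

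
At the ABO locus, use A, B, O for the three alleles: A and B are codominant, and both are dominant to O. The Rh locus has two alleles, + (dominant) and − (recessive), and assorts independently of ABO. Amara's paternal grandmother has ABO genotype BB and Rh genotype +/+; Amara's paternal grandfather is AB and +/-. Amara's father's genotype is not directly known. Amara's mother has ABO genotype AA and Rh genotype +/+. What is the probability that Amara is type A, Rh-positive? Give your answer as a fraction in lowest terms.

1/4

Amara's father's ABO genotype from BB × AB: 1/2 AB, 1/2 BB.
Crossing each possibility with the mother AA and summing P(type A): 1/2·1/2 + 1/2·0 = 1/4.
Similarly for Rh via the father's Rh distribution: P(Rh+) = 1.
Independent loci: 1/4 × 1 = 1/4.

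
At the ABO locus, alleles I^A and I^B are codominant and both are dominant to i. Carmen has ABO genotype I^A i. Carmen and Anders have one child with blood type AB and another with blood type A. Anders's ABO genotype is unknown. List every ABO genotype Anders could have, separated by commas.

I^A I^B, I^B i

For each candidate genotype of Anders, check whether crossing it with I^A i can produce every observed child phenotype.
  I^A I^A → possible child types {A} ✗
  I^A I^B → possible child types {A, B, AB} ✓
  I^A i → possible child types {O, A} ✗
  I^B I^B → possible child types {B, AB} ✗
  I^B i → possible child types {O, A, B, AB} ✓
  i i → possible child types {O, A} ✗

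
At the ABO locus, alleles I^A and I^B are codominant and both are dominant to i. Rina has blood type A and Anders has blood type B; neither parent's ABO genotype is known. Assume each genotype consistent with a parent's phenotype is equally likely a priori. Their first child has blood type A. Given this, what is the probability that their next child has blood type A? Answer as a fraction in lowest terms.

5/12

Possible genotypes: Rina ∈ {I^A I^A, I^A i}; Anders ∈ {I^B I^B, I^B i}.
Weight each parental genotype pair by prior × P(type-A child):
  I^A I^A × I^B i: posterior weight 2/3; P(next child type A) = 1/2.
  I^A i × I^B i: posterior weight 1/3; P(next child type A) = 1/4.
Weighted sum = 5/12.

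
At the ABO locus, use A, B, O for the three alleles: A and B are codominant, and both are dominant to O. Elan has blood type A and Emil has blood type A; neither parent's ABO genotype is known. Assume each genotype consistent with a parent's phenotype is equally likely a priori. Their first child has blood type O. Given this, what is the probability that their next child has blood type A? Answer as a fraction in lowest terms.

3/4

Possible genotypes: Elan ∈ {AA, AO}; Emil ∈ {AA, AO}.
Weight each parental genotype pair by prior × P(type-O child):
  AO × AO: posterior weight 1; P(next child type A) = 3/4.
Weighted sum = 3/4.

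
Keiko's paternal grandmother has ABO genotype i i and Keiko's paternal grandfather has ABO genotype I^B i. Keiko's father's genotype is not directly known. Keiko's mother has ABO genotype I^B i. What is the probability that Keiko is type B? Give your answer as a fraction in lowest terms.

5/8

Keiko's father's ABO genotype from i i × I^B i: 1/2 I^B i, 1/2 i i.
Crossing each possibility with the mother I^B i and summing P(type B): 1/2·3/4 + 1/2·1/2 = 5/8.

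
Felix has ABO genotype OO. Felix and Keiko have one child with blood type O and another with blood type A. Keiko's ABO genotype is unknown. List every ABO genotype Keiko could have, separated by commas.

AO

For each candidate genotype of Keiko, check whether crossing it with OO can produce every observed child phenotype.
  AA → possible child types {A} ✗
  AB → possible child types {A, B} ✗
  AO → possible child types {O, A} ✓
  BB → possible child types {B} ✗
  BO → possible child types {O, B} ✗
  OO → possible child types {O} ✗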